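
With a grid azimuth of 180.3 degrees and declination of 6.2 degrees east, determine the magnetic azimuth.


magnetic azimuth = grid azimuth - declination (east +ve)
mag_az = 180.3 - 6.2 = 174.1 degrees

174.1 degrees


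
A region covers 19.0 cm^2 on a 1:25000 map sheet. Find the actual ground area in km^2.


ground_area = 19.0 * (25000/100)^2 = 1187500.0 m^2 = 1.1875 km^2 ≈ 1.188 km^2

1.188 km^2


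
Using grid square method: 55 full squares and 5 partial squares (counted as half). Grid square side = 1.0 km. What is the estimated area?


effective squares = 55 + 5 * 0.5 = 57.5
area = 57.5 * 1.0 = 57.5 km^2

57.5 km^2


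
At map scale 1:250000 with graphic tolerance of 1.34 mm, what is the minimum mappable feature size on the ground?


ground = 1.34 mm * 250000 / 1000 = 335.0 m

335.0 m


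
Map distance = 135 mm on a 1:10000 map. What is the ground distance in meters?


ground = 135 mm * 10000 / 1000 = 1350.0 m

1350.0 m


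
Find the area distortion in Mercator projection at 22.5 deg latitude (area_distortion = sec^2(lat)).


area_distortion = 1/cos^2(22.5) = 1.172

1.172


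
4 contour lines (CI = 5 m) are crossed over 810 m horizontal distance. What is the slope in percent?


elevation change = 4 * 5 = 20 m
slope = 20 / 810 * 100 = 2.5%

2.5%


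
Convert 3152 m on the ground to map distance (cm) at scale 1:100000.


map_cm = 3152 * 100 / 100000 = 3.152 cm ≈ 3.15 cm

3.15 cm


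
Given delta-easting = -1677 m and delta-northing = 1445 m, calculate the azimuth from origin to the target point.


az = atan2(-1677, 1445) = -49.2 deg
adjusted to 0-360: 310.8 degrees

310.8 degrees


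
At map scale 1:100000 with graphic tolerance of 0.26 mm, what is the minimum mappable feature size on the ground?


ground = 0.26 mm * 100000 / 1000 = 26.0 m

26.0 m


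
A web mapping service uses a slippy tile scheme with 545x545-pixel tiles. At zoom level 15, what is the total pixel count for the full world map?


tiles per axis = 2^15 = 32768
total tiles = 32768^2 = 1073741824
pixels per axis = 32768 * 545 = 17858560
total pixels = 17858560^2 = 318928165273600

318928165273600 pixels


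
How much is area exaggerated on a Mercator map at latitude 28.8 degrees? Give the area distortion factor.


area_distortion = 1/cos^2(28.8) = 1.302

1.302


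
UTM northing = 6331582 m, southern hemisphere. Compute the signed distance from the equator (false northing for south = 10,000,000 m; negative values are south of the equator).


For southern: actual = 6331582 - 10000000 = -3668418 m

-3668418 m


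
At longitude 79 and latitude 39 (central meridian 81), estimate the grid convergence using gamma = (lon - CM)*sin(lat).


gamma = (79 - 81) * sin(39) = -2 * 0.62932 = -1.259 degrees

-1.259 degrees


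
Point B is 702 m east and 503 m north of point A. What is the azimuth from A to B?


az = atan2(702, 503) = 54.4 deg
adjusted to 0-360: 54.4 degrees

54.4 degrees


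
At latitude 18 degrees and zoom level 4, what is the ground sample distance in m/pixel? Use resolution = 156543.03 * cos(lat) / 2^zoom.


res = 156543.03 * cos(18) / 2^4 = 156543.03 * 0.95105652 / 16 = 9305.08 m/pixel

9305.08 m/pixel


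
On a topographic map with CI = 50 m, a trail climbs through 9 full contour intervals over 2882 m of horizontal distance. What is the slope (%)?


elevation change = 9 * 50 = 450 m
slope = 450 / 2882 * 100 = 15.6%

15.6%


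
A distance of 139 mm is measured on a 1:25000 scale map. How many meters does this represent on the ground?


ground = 139 mm * 25000 / 1000 = 3475.0 m

3475.0 m


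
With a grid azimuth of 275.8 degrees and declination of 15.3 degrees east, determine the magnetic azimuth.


magnetic azimuth = grid azimuth - declination (east +ve)
mag_az = 275.8 - 15.3 = 260.5 degrees

260.5 degrees


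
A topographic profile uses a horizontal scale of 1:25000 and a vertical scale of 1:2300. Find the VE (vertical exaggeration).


VE = horizontal_scale / vertical_scale = 25000 / 2300 ≈ 10.9

10.9x


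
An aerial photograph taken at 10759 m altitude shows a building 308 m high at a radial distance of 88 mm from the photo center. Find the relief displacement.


d = h * r / H = 308 * 88 / 10759 = 2.52 mm

2.52 mm


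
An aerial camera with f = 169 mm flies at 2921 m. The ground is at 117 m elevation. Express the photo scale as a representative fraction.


scale = f / (H - h) = 169 mm / 2804 m = 169 / 2804000 = 1:16592

1:16592


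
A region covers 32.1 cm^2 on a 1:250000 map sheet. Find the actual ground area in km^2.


ground_area = 32.1 * (250000/100)^2 = 200625000.0 m^2 = 200.625 km^2

200.625 km^2


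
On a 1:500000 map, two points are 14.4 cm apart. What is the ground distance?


ground = 14.4 cm * 500000 / 100 = 72000.0 m = 72.0 km

72.0 km


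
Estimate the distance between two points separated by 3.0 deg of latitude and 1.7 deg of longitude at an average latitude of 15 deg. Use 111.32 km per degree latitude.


dlat_km = 3.0 * 111.32 = 333.96
dlon_km = 1.7 * 111.32 * cos(15) ≈ 182.796
dist = sqrt(333.96^2 + 182.796^2) ≈ 380.7 km

380.7 km


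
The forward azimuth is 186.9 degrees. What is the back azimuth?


back azimuth = (186.9 + 180) mod 360 = 6.9 degrees

6.9 degrees


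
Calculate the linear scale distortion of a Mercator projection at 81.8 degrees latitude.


SF = 1 / cos(81.8) = 1 / 0.142629 = 7.011

7.011


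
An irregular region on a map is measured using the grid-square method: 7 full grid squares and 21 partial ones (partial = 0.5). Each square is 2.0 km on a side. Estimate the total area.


effective squares = 7 + 21 * 0.5 = 17.5
area = 17.5 * 4.0 = 70.0 km^2

70.0 km^2


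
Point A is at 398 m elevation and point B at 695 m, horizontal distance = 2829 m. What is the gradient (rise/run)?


gradient = (695 - 398) / 2829 = 297 / 2829 = 0.105

0.105


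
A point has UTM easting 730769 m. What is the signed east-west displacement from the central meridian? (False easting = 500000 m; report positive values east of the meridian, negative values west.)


displacement = 730769 - 500000 = 230769 m

230769 m


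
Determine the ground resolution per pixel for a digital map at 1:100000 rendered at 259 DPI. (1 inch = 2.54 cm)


pixel_cm = 2.54 / 259 ≈ 0.009807 cm
ground = pixel_cm * 100000 / 100 = 2.54 * 100000 / (259 * 100) = 254000 / 25900 ≈ 9.81 m

9.81 m


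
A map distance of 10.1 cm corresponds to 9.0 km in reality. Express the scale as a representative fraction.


ground = 9.0 km = 900000 cm; RF denominator = ground / map = 900000 / 10.1 ≈ 89109; RF = 1:89109

1:89109


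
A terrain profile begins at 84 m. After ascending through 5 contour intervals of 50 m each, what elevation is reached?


elevation = 84 + 5 * 50 = 334 m

334 m


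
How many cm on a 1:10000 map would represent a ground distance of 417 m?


map_cm = 417 * 100 / 10000 = 4.17 cm

4.17 cm


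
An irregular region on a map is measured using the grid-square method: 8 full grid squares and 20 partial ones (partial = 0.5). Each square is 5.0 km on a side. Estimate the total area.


effective squares = 8 + 20 * 0.5 = 18.0
area = 18.0 * 25.0 = 450.0 km^2

450.0 km^2


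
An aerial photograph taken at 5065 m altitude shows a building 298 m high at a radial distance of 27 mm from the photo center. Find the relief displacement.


d = h * r / H = 298 * 27 / 5065 = 1.59 mm

1.59 mm


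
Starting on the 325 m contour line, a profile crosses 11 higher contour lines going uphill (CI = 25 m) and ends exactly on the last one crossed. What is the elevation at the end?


elevation = 325 + 11 * 25 = 600 m

600 m


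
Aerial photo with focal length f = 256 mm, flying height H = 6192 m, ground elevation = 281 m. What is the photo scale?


scale = f / (H - h) = 256 mm / 5911 m = 256 / 5911000 = 1:23090

1:23090


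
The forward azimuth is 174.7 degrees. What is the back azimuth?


back azimuth = (174.7 + 180) mod 360 = 354.7 degrees

354.7 degrees


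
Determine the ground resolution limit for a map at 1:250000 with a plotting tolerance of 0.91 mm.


ground = 0.91 mm * 250000 / 1000 = 227.5 m

227.5 m


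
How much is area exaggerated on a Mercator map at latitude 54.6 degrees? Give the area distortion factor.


area_distortion = 1/cos^2(54.6) = 2.98

2.98


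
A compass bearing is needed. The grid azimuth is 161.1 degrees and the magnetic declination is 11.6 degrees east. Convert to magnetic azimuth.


magnetic azimuth = grid azimuth - declination (east +ve)
mag_az = 161.1 - 11.6 = 149.5 degrees

149.5 degrees


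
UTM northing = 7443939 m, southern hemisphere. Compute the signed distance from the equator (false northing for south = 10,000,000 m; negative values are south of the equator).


For southern: actual = 7443939 - 10000000 = -2556061 m

-2556061 m


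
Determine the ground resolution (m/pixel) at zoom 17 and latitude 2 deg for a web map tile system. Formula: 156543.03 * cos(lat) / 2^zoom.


res = 156543.03 * cos(2) / 2^17 = 156543.03 * 0.99939083 / 131072 = 1.19 m/pixel

1.19 m/pixel


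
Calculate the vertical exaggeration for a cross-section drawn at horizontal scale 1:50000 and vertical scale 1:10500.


VE = horizontal_scale / vertical_scale = 50000 / 10500 ≈ 4.8

4.8x


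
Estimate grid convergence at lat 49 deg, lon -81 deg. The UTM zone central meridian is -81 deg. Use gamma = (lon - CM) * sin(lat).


gamma = (-81 - -81) * sin(49) = 0 * 0.75471 = 0.0 degrees

0.0 degrees


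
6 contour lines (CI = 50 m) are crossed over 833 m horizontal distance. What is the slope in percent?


elevation change = 6 * 50 = 300 m
slope = 300 / 833 * 100 = 36.0%

36.0%


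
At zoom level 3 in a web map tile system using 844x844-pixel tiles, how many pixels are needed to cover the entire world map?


tiles per axis = 2^3 = 8
total tiles = 8^2 = 64
pixels per axis = 8 * 844 = 6752
total pixels = 6752^2 = 45589504

45589504 pixels


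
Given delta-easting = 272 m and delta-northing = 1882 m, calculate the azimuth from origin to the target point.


az = atan2(272, 1882) = 8.2 deg
adjusted to 0-360: 8.2 degrees

8.2 degrees


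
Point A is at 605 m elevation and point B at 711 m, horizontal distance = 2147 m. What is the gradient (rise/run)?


gradient = (711 - 605) / 2147 = 106 / 2147 = 0.0494

0.0494


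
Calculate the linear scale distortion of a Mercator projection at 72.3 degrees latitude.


SF = 1 / cos(72.3) = 1 / 0.304033 = 3.289

3.289


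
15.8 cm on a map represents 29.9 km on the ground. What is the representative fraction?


ground = 29.9 km = 2990000 cm; RF denominator = ground / map = 2990000 / 15.8 ≈ 189241; RF = 1:189241

1:189241


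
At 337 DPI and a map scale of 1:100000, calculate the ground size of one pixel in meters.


pixel_cm = 2.54 / 337 ≈ 0.007537 cm
ground = pixel_cm * 100000 / 100 = 2.54 * 100000 / (337 * 100) = 254000 / 33700 ≈ 7.54 m

7.54 m


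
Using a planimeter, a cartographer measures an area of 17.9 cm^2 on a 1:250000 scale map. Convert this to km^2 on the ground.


ground_area = 17.9 * (250000/100)^2 = 111875000.0 m^2 = 111.875 km^2

111.875 km^2


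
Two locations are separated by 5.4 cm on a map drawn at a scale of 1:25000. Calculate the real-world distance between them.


ground = 5.4 cm * 25000 / 100 = 1350.0 m = 1.35 km

1.35 km


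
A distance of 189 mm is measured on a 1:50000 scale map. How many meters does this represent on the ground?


ground = 189 mm * 50000 / 1000 = 9450.0 m

9450.0 m


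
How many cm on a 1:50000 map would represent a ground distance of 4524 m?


map_cm = 4524 * 100 / 50000 = 9.048 cm ≈ 9.05 cm

9.05 cm


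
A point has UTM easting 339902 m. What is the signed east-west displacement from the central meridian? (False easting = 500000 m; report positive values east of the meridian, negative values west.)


displacement = 339902 - 500000 = -160098 m

-160098 m


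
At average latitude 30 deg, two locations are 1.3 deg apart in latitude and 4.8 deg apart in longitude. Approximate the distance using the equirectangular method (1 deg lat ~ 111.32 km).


dlat_km = 1.3 * 111.32 = 144.716
dlon_km = 4.8 * 111.32 * cos(30) ≈ 462.749
dist = sqrt(144.716^2 + 462.749^2) ≈ 484.8 km

484.8 km


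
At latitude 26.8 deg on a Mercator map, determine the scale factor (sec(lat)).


SF = 1 / cos(26.8) = 1 / 0.892586 = 1.12

1.12


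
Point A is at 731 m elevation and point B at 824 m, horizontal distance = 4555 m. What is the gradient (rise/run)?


gradient = (824 - 731) / 4555 = 93 / 4555 = 0.0204

0.0204


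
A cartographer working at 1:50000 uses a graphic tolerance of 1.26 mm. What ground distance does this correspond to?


ground = 1.26 mm * 50000 / 1000 = 63.0 m

63.0 m


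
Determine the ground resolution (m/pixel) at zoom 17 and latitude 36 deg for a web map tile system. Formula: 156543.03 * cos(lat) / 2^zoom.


res = 156543.03 * cos(36) / 2^17 = 156543.03 * 0.80901699 / 131072 = 0.97 m/pixel

0.97 m/pixel


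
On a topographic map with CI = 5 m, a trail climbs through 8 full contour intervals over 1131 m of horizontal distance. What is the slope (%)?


elevation change = 8 * 5 = 40 m
slope = 40 / 1131 * 100 = 3.5%

3.5%


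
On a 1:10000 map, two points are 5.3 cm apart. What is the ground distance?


ground = 5.3 cm * 10000 / 100 = 530.0 m

530.0 m


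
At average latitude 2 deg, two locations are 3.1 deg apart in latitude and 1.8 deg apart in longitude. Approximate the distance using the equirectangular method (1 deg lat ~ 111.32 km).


dlat_km = 3.1 * 111.32 = 345.092
dlon_km = 1.8 * 111.32 * cos(2) ≈ 200.254
dist = sqrt(345.092^2 + 200.254^2) ≈ 399.0 km

399.0 km


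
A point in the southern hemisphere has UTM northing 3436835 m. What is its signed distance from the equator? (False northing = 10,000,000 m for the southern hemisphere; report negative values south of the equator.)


For southern: actual = 3436835 - 10000000 = -6563165 m

-6563165 m


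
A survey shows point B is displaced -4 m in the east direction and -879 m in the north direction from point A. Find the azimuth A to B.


az = atan2(-4, -879) = -179.7 deg
adjusted to 0-360: 180.3 degrees

180.3 degrees


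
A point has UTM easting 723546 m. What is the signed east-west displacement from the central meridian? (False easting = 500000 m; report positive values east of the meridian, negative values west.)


displacement = 723546 - 500000 = 223546 m

223546 m


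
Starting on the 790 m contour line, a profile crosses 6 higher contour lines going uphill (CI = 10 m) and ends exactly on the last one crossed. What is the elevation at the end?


elevation = 790 + 6 * 10 = 850 m

850 m


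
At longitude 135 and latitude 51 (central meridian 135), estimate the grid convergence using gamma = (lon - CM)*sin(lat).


gamma = (135 - 135) * sin(51) = 0 * 0.777146 = 0.0 degrees

0.0 degrees


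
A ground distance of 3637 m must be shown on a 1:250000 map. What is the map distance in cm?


map_cm = 3637 * 100 / 250000 = 1.4548 cm ≈ 1.45 cm

1.45 cm


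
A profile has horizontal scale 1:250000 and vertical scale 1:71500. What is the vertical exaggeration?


VE = horizontal_scale / vertical_scale = 250000 / 71500 ≈ 3.5

3.5x


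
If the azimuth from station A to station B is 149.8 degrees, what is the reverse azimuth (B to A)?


back azimuth = (149.8 + 180) mod 360 = 329.8 degrees

329.8 degrees


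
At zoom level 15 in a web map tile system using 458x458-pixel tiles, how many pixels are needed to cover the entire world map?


tiles per axis = 2^15 = 32768
total tiles = 32768^2 = 1073741824
pixels per axis = 32768 * 458 = 15007744
total pixels = 15007744^2 = 225232379969536

225232379969536 pixels


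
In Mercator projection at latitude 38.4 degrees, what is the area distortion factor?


area_distortion = 1/cos^2(38.4) = 1.628

1.628


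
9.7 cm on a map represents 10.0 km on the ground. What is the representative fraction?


ground = 10.0 km = 1000000 cm; RF denominator = ground / map = 1000000 / 9.7 ≈ 103093; RF = 1:103093

1:103093


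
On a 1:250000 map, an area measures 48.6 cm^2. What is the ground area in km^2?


ground_area = 48.6 * (250000/100)^2 = 303750000.0 m^2 = 303.75 km^2

303.75 km^2


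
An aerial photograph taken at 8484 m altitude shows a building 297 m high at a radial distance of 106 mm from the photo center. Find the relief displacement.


d = h * r / H = 297 * 106 / 8484 = 3.71 mm

3.71 mm


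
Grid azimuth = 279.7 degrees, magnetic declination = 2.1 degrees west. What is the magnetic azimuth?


magnetic azimuth = grid azimuth - declination (east +ve)
mag_az = 279.7 - -2.1 = 281.8 degrees

281.8 degrees


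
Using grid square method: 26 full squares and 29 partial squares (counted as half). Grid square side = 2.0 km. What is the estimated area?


effective squares = 26 + 29 * 0.5 = 40.5
area = 40.5 * 4.0 = 162.0 km^2

162.0 km^2


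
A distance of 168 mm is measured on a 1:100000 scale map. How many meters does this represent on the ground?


ground = 168 mm * 100000 / 1000 = 16800.0 m

16800.0 m


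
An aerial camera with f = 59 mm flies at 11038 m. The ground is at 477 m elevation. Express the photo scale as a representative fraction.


scale = f / (H - h) = 59 mm / 10561 m = 59 / 10561000 = 1:179000

1:179000


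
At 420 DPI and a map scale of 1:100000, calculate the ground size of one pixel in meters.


pixel_cm = 2.54 / 420 ≈ 0.006048 cm
ground = pixel_cm * 100000 / 100 = 2.54 * 100000 / (420 * 100) = 254000 / 42000 ≈ 6.05 m

6.05 m


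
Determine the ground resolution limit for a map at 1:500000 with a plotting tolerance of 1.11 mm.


ground = 1.11 mm * 500000 / 1000 = 555.0 m

555.0 m


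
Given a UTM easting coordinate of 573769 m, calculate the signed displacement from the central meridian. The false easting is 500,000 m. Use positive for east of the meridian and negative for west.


displacement = 573769 - 500000 = 73769 m

73769 m


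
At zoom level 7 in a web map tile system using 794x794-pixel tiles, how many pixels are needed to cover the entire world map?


tiles per axis = 2^7 = 128
total tiles = 128^2 = 16384
pixels per axis = 128 * 794 = 101632
total pixels = 101632^2 = 10329063424

10329063424 pixels


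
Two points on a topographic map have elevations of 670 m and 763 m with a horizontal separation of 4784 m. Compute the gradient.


gradient = (763 - 670) / 4784 = 93 / 4784 = 0.0194

0.0194


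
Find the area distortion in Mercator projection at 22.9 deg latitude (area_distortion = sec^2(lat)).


area_distortion = 1/cos^2(22.9) = 1.178

1.178


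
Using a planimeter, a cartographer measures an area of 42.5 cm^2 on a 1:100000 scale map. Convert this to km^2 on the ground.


ground_area = 42.5 * (100000/100)^2 = 42500000.0 m^2 = 42.5 km^2

42.5 km^2


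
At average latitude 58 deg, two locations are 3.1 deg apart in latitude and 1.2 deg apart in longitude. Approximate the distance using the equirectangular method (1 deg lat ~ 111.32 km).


dlat_km = 3.1 * 111.32 = 345.092
dlon_km = 1.2 * 111.32 * cos(58) ≈ 70.789
dist = sqrt(345.092^2 + 70.789^2) ≈ 352.3 km

352.3 km


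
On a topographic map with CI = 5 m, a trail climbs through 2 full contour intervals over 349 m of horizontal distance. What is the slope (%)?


elevation change = 2 * 5 = 10 m
slope = 10 / 349 * 100 = 2.9%

2.9%


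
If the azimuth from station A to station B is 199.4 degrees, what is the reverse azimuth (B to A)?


back azimuth = (199.4 + 180) mod 360 = 19.4 degrees

19.4 degrees


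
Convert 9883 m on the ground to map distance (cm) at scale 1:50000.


map_cm = 9883 * 100 / 50000 = 19.766 cm ≈ 19.77 cm

19.77 cm


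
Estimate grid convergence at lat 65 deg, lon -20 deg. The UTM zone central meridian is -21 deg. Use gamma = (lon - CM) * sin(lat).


gamma = (-20 - -21) * sin(65) = 1 * 0.906308 = 0.906 degrees

0.906 degrees


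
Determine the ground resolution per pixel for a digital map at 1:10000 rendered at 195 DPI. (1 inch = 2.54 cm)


pixel_cm = 2.54 / 195 ≈ 0.013026 cm
ground = pixel_cm * 10000 / 100 = 2.54 * 10000 / (195 * 100) = 25400 / 19500 ≈ 1.3 m

1.3 m


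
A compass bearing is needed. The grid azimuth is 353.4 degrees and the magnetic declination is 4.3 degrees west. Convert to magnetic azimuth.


magnetic azimuth = grid azimuth - declination (east +ve)
mag_az = 353.4 - -4.3 = 357.7 degrees

357.7 degrees


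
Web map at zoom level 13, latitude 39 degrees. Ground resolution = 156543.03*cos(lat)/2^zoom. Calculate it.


res = 156543.03 * cos(39) / 2^13 = 156543.03 * 0.77714596 / 8192 = 14.85 m/pixel

14.85 m/pixel


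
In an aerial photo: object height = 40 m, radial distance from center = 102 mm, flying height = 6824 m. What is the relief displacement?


d = h * r / H = 40 * 102 / 6824 = 0.6 mm

0.6 mm


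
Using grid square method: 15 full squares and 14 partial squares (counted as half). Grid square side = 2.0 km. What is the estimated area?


effective squares = 15 + 14 * 0.5 = 22.0
area = 22.0 * 4.0 = 88.0 km^2

88.0 km^2


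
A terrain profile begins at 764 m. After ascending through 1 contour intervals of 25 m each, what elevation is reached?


elevation = 764 + 1 * 25 = 789 m

789 m


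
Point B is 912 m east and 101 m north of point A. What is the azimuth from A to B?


az = atan2(912, 101) = 83.7 deg
adjusted to 0-360: 83.7 degrees

83.7 degrees


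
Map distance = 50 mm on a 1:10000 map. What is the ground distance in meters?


ground = 50 mm * 10000 / 1000 = 500.0 m

500.0 m


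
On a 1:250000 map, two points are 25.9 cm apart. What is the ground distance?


ground = 25.9 cm * 250000 / 100 = 64750.0 m = 64.75 km

64.75 km


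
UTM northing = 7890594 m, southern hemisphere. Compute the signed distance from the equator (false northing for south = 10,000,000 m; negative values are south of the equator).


For southern: actual = 7890594 - 10000000 = -2109406 m

-2109406 m


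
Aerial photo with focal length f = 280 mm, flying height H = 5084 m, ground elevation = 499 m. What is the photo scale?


scale = f / (H - h) = 280 mm / 4585 m = 280 / 4585000 = 1:16375

1:16375


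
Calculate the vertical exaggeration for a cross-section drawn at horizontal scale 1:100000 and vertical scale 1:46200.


VE = horizontal_scale / vertical_scale = 100000 / 46200 ≈ 2.2

2.2x


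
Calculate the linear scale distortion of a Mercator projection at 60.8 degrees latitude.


SF = 1 / cos(60.8) = 1 / 0.48786 = 2.05

2.05


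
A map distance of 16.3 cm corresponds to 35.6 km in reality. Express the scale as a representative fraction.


ground = 35.6 km = 3560000 cm; RF denominator = ground / map = 3560000 / 16.3 ≈ 218405; RF = 1:218405

1:218405


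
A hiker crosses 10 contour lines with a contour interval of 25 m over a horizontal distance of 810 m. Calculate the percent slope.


elevation change = 10 * 25 = 250 m
slope = 250 / 810 * 100 = 30.9%

30.9%


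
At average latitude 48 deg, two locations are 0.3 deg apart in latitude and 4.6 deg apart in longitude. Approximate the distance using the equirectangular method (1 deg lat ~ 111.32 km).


dlat_km = 0.3 * 111.32 = 33.396
dlon_km = 4.6 * 111.32 * cos(48) ≈ 342.643
dist = sqrt(33.396^2 + 342.643^2) ≈ 344.3 km

344.3 km


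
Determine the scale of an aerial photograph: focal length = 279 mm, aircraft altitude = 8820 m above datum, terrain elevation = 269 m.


scale = f / (H - h) = 279 mm / 8551 m = 279 / 8551000 = 1:30649

1:30649


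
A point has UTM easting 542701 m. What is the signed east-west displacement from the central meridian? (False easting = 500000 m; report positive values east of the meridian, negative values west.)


displacement = 542701 - 500000 = 42701 m

42701 m


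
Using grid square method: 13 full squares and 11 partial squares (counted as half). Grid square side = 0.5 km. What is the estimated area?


effective squares = 13 + 11 * 0.5 = 18.5
area = 18.5 * 0.25 = 4.625 km^2

4.625 km^2


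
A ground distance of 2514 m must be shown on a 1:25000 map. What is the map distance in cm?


map_cm = 2514 * 100 / 25000 = 10.056 cm ≈ 10.06 cm

10.06 cm


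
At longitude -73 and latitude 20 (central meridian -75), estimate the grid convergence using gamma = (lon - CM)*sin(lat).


gamma = (-73 - -75) * sin(20) = 2 * 0.34202 = 0.684 degrees

0.684 degrees


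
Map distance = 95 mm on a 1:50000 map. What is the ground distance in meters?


ground = 95 mm * 50000 / 1000 = 4750.0 m

4750.0 m


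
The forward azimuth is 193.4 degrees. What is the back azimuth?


back azimuth = (193.4 + 180) mod 360 = 13.4 degrees

13.4 degrees


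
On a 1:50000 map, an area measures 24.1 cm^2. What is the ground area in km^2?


ground_area = 24.1 * (50000/100)^2 = 6025000.0 m^2 = 6.025 km^2

6.025 km^2


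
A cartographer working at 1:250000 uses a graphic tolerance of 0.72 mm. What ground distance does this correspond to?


ground = 0.72 mm * 250000 / 1000 = 180.0 m

180.0 m


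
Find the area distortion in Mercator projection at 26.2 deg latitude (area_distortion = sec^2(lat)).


area_distortion = 1/cos^2(26.2) = 1.242

1.242


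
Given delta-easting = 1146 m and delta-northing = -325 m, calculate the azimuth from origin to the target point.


az = atan2(1146, -325) = 105.8 deg
adjusted to 0-360: 105.8 degrees

105.8 degrees


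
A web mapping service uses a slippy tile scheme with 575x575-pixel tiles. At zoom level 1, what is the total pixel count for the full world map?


tiles per axis = 2^1 = 2
total tiles = 2^2 = 4
pixels per axis = 2 * 575 = 1150
total pixels = 1150^2 = 1322500

1322500 pixels


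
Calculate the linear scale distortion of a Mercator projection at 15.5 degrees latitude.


SF = 1 / cos(15.5) = 1 / 0.96363 = 1.038

1.038


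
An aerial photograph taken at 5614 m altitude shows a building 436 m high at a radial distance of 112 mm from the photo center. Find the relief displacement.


d = h * r / H = 436 * 112 / 5614 = 8.7 mm

8.7 mm


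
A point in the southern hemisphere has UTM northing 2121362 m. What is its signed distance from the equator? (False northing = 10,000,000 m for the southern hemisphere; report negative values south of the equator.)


For southern: actual = 2121362 - 10000000 = -7878638 m

-7878638 m


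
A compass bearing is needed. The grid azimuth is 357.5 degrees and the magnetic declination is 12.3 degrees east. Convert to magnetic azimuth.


magnetic azimuth = grid azimuth - declination (east +ve)
mag_az = 357.5 - 12.3 = 345.2 degrees

345.2 degrees


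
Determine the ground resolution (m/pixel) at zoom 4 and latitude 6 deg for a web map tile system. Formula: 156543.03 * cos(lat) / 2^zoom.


res = 156543.03 * cos(6) / 2^4 = 156543.03 * 0.9945219 / 16 = 9730.34 m/pixel

9730.34 m/pixel


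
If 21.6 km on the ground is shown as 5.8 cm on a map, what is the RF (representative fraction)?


ground = 21.6 km = 2160000 cm; RF denominator = ground / map = 2160000 / 5.8 ≈ 372414; RF = 1:372414

1:372414


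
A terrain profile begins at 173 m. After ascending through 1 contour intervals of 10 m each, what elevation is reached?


elevation = 173 + 1 * 10 = 183 m

183 m


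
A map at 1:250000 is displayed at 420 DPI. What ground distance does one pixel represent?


pixel_cm = 2.54 / 420 ≈ 0.006048 cm
ground = pixel_cm * 250000 / 100 = 2.54 * 250000 / (420 * 100) = 635000 / 42000 ≈ 15.12 m

15.12 m


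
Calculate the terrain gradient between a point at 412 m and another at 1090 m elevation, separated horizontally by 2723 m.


gradient = (1090 - 412) / 2723 = 678 / 2723 = 0.249

0.249


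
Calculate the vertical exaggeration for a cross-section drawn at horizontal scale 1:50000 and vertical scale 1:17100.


VE = horizontal_scale / vertical_scale = 50000 / 17100 ≈ 2.9

2.9x


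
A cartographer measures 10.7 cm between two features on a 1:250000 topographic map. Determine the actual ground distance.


ground = 10.7 cm * 250000 / 100 = 26750.0 m = 26.75 km

26.75 km


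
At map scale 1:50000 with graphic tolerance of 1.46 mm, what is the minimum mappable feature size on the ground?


ground = 1.46 mm * 50000 / 1000 = 73.0 m

73.0 m


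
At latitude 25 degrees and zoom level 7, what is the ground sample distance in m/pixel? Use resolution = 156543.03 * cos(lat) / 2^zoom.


res = 156543.03 * cos(25) / 2^7 = 156543.03 * 0.90630779 / 128 = 1108.41 m/pixel

1108.41 m/pixel


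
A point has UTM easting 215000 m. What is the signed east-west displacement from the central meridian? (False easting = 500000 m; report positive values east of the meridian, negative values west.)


displacement = 215000 - 500000 = -285000 m

-285000 m


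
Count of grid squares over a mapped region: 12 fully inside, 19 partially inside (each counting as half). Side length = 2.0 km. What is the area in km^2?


effective squares = 12 + 19 * 0.5 = 21.5
area = 21.5 * 4.0 = 86.0 km^2

86.0 km^2


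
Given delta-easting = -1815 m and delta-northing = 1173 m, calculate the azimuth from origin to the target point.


az = atan2(-1815, 1173) = -57.1 deg
adjusted to 0-360: 302.9 degrees

302.9 degrees


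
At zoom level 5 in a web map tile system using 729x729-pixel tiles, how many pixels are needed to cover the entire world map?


tiles per axis = 2^5 = 32
total tiles = 32^2 = 1024
pixels per axis = 32 * 729 = 23328
total pixels = 23328^2 = 544195584

544195584 pixels


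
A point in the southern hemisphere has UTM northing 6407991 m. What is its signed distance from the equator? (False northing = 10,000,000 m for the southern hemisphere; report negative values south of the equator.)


For southern: actual = 6407991 - 10000000 = -3592009 m

-3592009 m


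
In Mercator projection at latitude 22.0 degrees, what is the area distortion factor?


area_distortion = 1/cos^2(22.0) = 1.163

1.163


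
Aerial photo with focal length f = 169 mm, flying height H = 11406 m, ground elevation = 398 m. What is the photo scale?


scale = f / (H - h) = 169 mm / 11008 m = 169 / 11008000 = 1:65136

1:65136


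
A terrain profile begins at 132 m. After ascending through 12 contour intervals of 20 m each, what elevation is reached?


elevation = 132 + 12 * 20 = 372 m

372 m


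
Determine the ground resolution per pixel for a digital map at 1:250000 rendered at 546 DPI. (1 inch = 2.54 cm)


pixel_cm = 2.54 / 546 ≈ 0.004652 cm
ground = pixel_cm * 250000 / 100 = 2.54 * 250000 / (546 * 100) = 635000 / 54600 ≈ 11.63 m

11.63 m


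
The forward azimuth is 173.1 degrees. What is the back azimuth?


back azimuth = (173.1 + 180) mod 360 = 353.1 degrees

353.1 degrees


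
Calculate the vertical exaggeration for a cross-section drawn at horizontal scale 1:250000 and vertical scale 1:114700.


VE = horizontal_scale / vertical_scale = 250000 / 114700 ≈ 2.2

2.2x


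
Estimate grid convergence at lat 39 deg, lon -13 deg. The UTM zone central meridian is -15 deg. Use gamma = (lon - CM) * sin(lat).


gamma = (-13 - -15) * sin(39) = 2 * 0.62932 = 1.259 degrees

1.259 degrees


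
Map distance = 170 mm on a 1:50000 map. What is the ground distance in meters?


ground = 170 mm * 50000 / 1000 = 8500.0 m

8500.0 m


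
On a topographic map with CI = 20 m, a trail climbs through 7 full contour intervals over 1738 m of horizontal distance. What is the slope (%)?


elevation change = 7 * 20 = 140 m
slope = 140 / 1738 * 100 = 8.1%

8.1%


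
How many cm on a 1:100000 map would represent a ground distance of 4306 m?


map_cm = 4306 * 100 / 100000 = 4.306 cm ≈ 4.31 cm

4.31 cm


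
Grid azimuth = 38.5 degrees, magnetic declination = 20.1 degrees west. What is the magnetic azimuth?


magnetic azimuth = grid azimuth - declination (east +ve)
mag_az = 38.5 - -20.1 = 58.6 degrees

58.6 degrees


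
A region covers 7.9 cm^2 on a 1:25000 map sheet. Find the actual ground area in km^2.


ground_area = 7.9 * (25000/100)^2 = 493750.0 m^2 = 0.49375 km^2 ≈ 0.494 km^2

0.494 km^2


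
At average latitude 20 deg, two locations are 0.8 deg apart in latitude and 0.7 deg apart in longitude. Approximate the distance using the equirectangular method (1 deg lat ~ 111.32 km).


dlat_km = 0.8 * 111.32 = 89.056
dlon_km = 0.7 * 111.32 * cos(20) ≈ 73.225
dist = sqrt(89.056^2 + 73.225^2) ≈ 115.3 km

115.3 km


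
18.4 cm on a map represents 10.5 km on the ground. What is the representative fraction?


ground = 10.5 km = 1050000 cm; RF denominator = ground / map = 1050000 / 18.4 ≈ 57065; RF = 1:57065

1:57065


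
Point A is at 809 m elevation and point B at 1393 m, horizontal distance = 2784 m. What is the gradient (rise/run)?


gradient = (1393 - 809) / 2784 = 584 / 2784 = 0.2098

0.2098


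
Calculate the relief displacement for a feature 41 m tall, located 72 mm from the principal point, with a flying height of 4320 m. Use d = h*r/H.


d = h * r / H = 41 * 72 / 4320 = 0.68 mm

0.68 mm


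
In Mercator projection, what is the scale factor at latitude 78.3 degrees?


SF = 1 / cos(78.3) = 1 / 0.202787 = 4.931

4.931


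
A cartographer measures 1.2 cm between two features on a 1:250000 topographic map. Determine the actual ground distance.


ground = 1.2 cm * 250000 / 100 = 3000.0 m = 3.0 km

3.0 km


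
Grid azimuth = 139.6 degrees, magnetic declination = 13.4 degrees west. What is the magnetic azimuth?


magnetic azimuth = grid azimuth - declination (east +ve)
mag_az = 139.6 - -13.4 = 153.0 degrees

153.0 degrees


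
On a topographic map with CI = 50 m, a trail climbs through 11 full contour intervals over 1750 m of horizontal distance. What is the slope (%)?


elevation change = 11 * 50 = 550 m
slope = 550 / 1750 * 100 = 31.4%

31.4%


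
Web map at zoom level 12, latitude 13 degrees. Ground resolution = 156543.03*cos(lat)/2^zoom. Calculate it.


res = 156543.03 * cos(13) / 2^12 = 156543.03 * 0.97437006 / 4096 = 37.24 m/pixel

37.24 m/pixel


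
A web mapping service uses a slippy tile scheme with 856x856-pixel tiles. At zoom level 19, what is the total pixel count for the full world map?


tiles per axis = 2^19 = 524288
total tiles = 524288^2 = 274877906944
pixels per axis = 524288 * 856 = 448790528
total pixels = 448790528^2 = 201412938022518784

201412938022518784 pixels


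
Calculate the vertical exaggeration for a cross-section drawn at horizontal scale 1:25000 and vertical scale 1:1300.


VE = horizontal_scale / vertical_scale = 25000 / 1300 ≈ 19.2

19.2x


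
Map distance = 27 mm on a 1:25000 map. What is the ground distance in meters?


ground = 27 mm * 25000 / 1000 = 675.0 m

675.0 m


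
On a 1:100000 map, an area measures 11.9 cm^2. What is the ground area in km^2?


ground_area = 11.9 * (100000/100)^2 = 11900000.0 m^2 = 11.9 km^2

11.9 km^2


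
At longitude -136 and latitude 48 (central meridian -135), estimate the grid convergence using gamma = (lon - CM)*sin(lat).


gamma = (-136 - -135) * sin(48) = -1 * 0.743145 = -0.743 degrees

-0.743 degrees


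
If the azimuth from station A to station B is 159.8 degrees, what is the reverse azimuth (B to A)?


back azimuth = (159.8 + 180) mod 360 = 339.8 degrees

339.8 degrees


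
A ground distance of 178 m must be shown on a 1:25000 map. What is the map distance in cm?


map_cm = 178 * 100 / 25000 = 0.712 cm ≈ 0.71 cm

0.71 cm


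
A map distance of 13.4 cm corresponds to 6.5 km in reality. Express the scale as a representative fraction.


ground = 6.5 km = 650000 cm; RF denominator = ground / map = 650000 / 13.4 ≈ 48507; RF = 1:48507

1:48507


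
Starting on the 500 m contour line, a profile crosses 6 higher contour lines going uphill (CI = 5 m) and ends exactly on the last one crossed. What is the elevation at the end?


elevation = 500 + 6 * 5 = 530 m

530 m


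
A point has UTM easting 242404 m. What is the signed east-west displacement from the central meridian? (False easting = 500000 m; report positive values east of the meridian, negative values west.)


displacement = 242404 - 500000 = -257596 m

-257596 m


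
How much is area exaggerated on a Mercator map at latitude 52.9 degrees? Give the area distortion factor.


area_distortion = 1/cos^2(52.9) = 2.748

2.748


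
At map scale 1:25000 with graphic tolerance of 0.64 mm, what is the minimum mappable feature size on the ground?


ground = 0.64 mm * 25000 / 1000 = 16.0 m

16.0 m


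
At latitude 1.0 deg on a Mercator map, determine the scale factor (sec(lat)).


SF = 1 / cos(1.0) = 1 / 0.999848 = 1.0

1.0


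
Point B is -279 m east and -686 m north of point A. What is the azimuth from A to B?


az = atan2(-279, -686) = -157.9 deg
adjusted to 0-360: 202.1 degrees

202.1 degrees


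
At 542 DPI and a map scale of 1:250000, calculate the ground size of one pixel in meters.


pixel_cm = 2.54 / 542 ≈ 0.004686 cm
ground = pixel_cm * 250000 / 100 = 2.54 * 250000 / (542 * 100) = 635000 / 54200 ≈ 11.72 m

11.72 m


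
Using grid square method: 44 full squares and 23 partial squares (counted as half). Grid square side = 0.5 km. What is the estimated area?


effective squares = 44 + 23 * 0.5 = 55.5
area = 55.5 * 0.25 = 13.875 km^2

13.875 km^2


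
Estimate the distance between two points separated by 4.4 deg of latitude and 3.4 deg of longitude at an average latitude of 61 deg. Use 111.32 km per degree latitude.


dlat_km = 4.4 * 111.32 = 489.808
dlon_km = 3.4 * 111.32 * cos(61) ≈ 183.495
dist = sqrt(489.808^2 + 183.495^2) ≈ 523.1 km

523.1 km


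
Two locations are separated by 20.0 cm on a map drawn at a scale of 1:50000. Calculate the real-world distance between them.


ground = 20.0 cm * 50000 / 100 = 10000.0 m = 10.0 km

10.0 km


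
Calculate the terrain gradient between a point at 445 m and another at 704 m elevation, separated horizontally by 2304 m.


gradient = (704 - 445) / 2304 = 259 / 2304 = 0.1124

0.1124


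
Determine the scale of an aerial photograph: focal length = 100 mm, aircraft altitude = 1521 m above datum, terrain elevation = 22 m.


scale = f / (H - h) = 100 mm / 1499 m = 100 / 1499000 = 1:14990

1:14990


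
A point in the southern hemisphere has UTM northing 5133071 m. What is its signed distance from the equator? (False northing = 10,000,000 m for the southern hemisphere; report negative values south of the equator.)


For southern: actual = 5133071 - 10000000 = -4866929 m

-4866929 m


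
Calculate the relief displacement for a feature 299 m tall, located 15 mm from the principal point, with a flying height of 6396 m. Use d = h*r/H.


d = h * r / H = 299 * 15 / 6396 = 0.7 mm

0.7 mm


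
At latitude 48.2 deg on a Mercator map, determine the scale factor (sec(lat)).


SF = 1 / cos(48.2) = 1 / 0.666532 = 1.5

1.5


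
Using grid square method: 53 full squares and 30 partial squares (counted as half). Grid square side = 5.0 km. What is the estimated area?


effective squares = 53 + 30 * 0.5 = 68.0
area = 68.0 * 25.0 = 1700.0 km^2

1700.0 km^2


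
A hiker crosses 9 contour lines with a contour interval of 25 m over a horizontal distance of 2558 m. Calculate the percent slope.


elevation change = 9 * 25 = 225 m
slope = 225 / 2558 * 100 = 8.8%

8.8%


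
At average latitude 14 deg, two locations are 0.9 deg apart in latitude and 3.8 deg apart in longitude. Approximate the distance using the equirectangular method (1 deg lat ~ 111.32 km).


dlat_km = 0.9 * 111.32 = 100.188
dlon_km = 3.8 * 111.32 * cos(14) ≈ 410.451
dist = sqrt(100.188^2 + 410.451^2) ≈ 422.5 km

422.5 km
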